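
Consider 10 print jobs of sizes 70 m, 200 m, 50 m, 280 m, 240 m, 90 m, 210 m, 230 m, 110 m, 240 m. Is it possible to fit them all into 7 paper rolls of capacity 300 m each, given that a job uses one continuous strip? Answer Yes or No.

A valid assignment using 7 paper rolls:
  roll 1: 280 = 280
  roll 2: 240 + 50 = 290
  roll 3: 240 = 240
  roll 4: 230 + 70 = 300
  roll 5: 210 + 90 = 300
  roll 6: 200 = 200
  roll 7: 110 = 110
Every load is within 300 m, so 7 paper rolls suffice.

Yes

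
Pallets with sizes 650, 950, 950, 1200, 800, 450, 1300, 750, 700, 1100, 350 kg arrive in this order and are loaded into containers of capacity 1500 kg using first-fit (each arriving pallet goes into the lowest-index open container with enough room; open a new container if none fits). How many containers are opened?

7

  650 → container 1 (new)  [load 650/1500]
  950 → container 2 (new)  [load 950/1500]
  950 → container 3 (new)  [load 950/1500]
  1200 → container 4 (new)  [load 1200/1500]
  800 → container 1  [load 1450/1500]
  450 → container 2  [load 1400/1500]
  1300 → container 5 (new)  [load 1300/1500]
  750 → container 6 (new)  [load 750/1500]
  700 → container 6  [load 1450/1500]
  1100 → container 7 (new)  [load 1100/1500]
  350 → container 3  [load 1300/1500]
7 containers opened.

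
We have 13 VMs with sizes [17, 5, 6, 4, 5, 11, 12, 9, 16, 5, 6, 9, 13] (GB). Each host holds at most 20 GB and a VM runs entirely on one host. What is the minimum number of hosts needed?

7

Total = 17 + 16 + 13 + 12 + 11 + 9 + 9 + 6 + 6 + 5 + 5 + 5 + 4 = 118 GB.
Lower bound: ⌈118/20⌉ = 6 hosts.
A packing using 7 hosts:
  host 1: 17 = 17
  host 2: 16 + 4 = 20
  host 3: 13 + 6 = 19
  host 4: 12 + 6 = 18
  host 5: 11 + 9 = 20
  host 6: 9 + 5 + 5 = 19
  host 7: 5 = 5
No arrangement into 6 hosts stays within capacity, so 7 is optimal.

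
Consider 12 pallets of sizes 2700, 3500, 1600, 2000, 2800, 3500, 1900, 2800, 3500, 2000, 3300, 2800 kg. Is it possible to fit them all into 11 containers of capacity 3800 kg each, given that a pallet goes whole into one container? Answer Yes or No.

Yes

A valid assignment using 11 containers:
  container 1: 3500 = 3500
  container 2: 3500 = 3500
  container 3: 3500 = 3500
  container 4: 3300 = 3300
  container 5: 2800 = 2800
  container 6: 2800 = 2800
  container 7: 2800 = 2800
  container 8: 2700 = 2700
  container 9: 2000 + 1600 = 3600
  container 10: 2000 = 2000
  container 11: 1900 = 1900
Every load is within 3800 kg, so 11 containers suffice.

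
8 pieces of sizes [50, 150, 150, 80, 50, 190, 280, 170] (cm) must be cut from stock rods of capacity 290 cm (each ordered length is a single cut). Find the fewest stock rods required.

Total = 280 + 190 + 170 + 150 + 150 + 80 + 50 + 50 = 1120 cm.
Lower bound: ⌈1120/290⌉ = 4 stock rods.
Also, 5 pieces each exceed 145 cm, and no two of those can share a stock rod, so at least 5 stock rods are needed.
A packing using 5 stock rods:
  stock rod 1: 280 = 280
  stock rod 2: 190 + 80 = 270
  stock rod 3: 170 + 50 + 50 = 270
  stock rod 4: 150 = 150
  stock rod 5: 150 = 150
This matches the lower bound, so 5 is optimal.

5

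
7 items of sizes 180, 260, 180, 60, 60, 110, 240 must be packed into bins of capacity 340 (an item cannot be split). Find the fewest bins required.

Total = 260 + 240 + 180 + 180 + 110 + 60 + 60 = 1090.
Lower bound: ⌈1090/340⌉ = 4 bins.
A packing using 4 bins:
  bin 1: 260 + 60 = 320
  bin 2: 240 + 60 = 300
  bin 3: 180 + 110 = 290
  bin 4: 180 = 180
This matches the lower bound, so 4 is optimal.

4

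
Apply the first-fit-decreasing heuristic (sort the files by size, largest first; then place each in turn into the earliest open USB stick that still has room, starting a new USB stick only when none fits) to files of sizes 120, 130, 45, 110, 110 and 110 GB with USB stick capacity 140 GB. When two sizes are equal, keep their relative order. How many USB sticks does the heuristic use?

Sorted descending: 130, 120, 110, 110, 110, 45.
  130 → USB stick 1 (new)  [load 130/140]
  120 → USB stick 2 (new)  [load 120/140]
  110 → USB stick 3 (new)  [load 110/140]
  110 → USB stick 4 (new)  [load 110/140]
  110 → USB stick 5 (new)  [load 110/140]
  45 → USB stick 6 (new)  [load 45/140]
6 USB sticks opened.

6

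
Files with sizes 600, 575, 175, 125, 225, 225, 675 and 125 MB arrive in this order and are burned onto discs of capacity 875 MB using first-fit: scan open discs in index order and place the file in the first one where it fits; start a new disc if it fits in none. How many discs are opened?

  600 → disc 1 (new)  [load 600/875]
  575 → disc 2 (new)  [load 575/875]
  175 → disc 1  [load 775/875]
  125 → disc 2  [load 700/875]
  225 → disc 3 (new)  [load 225/875]
  225 → disc 3  [load 450/875]
  675 → disc 4 (new)  [load 675/875]
  125 → disc 2  [load 825/875]
4 discs opened.

4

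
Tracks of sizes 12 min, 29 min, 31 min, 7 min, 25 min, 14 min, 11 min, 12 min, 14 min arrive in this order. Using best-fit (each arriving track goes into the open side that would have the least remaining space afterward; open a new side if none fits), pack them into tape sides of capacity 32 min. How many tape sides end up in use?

  12 → side 1 (new)  [load 12/32]
  29 → side 2 (new)  [load 29/32]
  31 → side 3 (new)  [load 31/32]
  7 → side 1  [load 19/32]
  25 → side 4 (new)  [load 25/32]
  14 → side 5 (new)  [load 14/32]
  11 → side 1  [load 30/32]
  12 → side 5  [load 26/32]
  14 → side 6 (new)  [load 14/32]
6 tape sides opened.

6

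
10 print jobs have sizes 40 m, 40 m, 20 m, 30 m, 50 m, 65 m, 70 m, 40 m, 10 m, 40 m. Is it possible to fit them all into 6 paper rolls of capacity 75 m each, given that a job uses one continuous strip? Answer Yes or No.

No

Total = 405 m; ⌈405/75⌉ = 6.
7 print jobs each exceed half the capacity and cannot share a roll, forcing at least 7 paper rolls.
At least 7 paper rolls are required, but only 6 are allowed.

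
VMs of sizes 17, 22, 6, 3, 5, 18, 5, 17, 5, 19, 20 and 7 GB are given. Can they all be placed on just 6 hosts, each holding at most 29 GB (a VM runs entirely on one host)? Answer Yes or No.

Yes

A valid assignment using 6 hosts:
  host 1: 22 + 7 = 29
  host 2: 20 + 6 + 3 = 29
  host 3: 19 + 5 + 5 = 29
  host 4: 18 + 5 = 23
  host 5: 17 = 17
  host 6: 17 = 17
Every load is within 29 GB, so 6 hosts suffice.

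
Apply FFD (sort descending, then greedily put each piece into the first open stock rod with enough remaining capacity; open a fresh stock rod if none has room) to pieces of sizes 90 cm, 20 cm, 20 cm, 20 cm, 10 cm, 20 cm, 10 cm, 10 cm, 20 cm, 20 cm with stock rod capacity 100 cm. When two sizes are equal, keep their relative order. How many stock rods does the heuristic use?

Sorted descending: 90, 20, 20, 20, 20, 20, 20, 10, 10, 10.
  90 → stock rod 1 (new)  [load 90/100]
  20 → stock rod 2 (new)  [load 20/100]
  20 → stock rod 2  [load 40/100]
  20 → stock rod 2  [load 60/100]
  20 → stock rod 2  [load 80/100]
  20 → stock rod 2  [load 100/100]
  20 → stock rod 3 (new)  [load 20/100]
  10 → stock rod 1  [load 100/100]
  10 → stock rod 3  [load 30/100]
  10 → stock rod 3  [load 40/100]
3 stock rods opened.

3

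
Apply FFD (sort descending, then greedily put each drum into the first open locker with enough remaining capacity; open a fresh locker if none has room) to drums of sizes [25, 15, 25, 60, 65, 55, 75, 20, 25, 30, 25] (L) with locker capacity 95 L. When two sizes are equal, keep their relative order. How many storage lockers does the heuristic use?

Sorted descending: 75, 65, 60, 55, 30, 25, 25, 25, 25, 20, 15.
  75 → locker 1 (new)  [load 75/95]
  65 → locker 2 (new)  [load 65/95]
  60 → locker 3 (new)  [load 60/95]
  55 → locker 4 (new)  [load 55/95]
  30 → locker 2  [load 95/95]
  25 → locker 3  [load 85/95]
  25 → locker 4  [load 80/95]
  25 → locker 5 (new)  [load 25/95]
  25 → locker 5  [load 50/95]
  20 → locker 1  [load 95/95]
  15 → locker 4  [load 95/95]
5 storage lockers opened.

5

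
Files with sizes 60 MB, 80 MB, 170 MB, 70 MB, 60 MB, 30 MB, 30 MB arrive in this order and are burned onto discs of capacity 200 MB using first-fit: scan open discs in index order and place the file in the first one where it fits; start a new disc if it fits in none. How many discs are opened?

  60 → disc 1 (new)  [load 60/200]
  80 → disc 1  [load 140/200]
  170 → disc 2 (new)  [load 170/200]
  70 → disc 3 (new)  [load 70/200]
  60 → disc 1  [load 200/200]
  30 → disc 2  [load 200/200]
  30 → disc 3  [load 100/200]
3 discs opened.

3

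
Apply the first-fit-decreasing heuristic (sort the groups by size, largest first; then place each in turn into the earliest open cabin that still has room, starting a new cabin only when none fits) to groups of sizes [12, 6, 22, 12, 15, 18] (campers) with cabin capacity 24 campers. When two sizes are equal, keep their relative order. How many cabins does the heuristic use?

Sorted descending: 22, 18, 15, 12, 12, 6.
  22 → cabin 1 (new)  [load 22/24]
  18 → cabin 2 (new)  [load 18/24]
  15 → cabin 3 (new)  [load 15/24]
  12 → cabin 4 (new)  [load 12/24]
  12 → cabin 4  [load 24/24]
  6 → cabin 2  [load 24/24]
4 cabins opened.

4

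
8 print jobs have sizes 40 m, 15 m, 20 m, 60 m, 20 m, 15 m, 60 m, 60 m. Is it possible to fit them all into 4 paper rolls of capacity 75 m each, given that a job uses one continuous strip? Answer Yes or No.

Total = 290 m; ⌈290/75⌉ = 4.
The bound of 4 does not rule out 4, but exhaustive search shows no assignment into 4 paper rolls of capacity 75 m exists — the minimum is 5.

No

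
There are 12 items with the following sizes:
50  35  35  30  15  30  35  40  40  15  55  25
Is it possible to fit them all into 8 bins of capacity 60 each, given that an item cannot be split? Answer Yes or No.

A valid assignment using 8 bins:
  bin 1: 55 = 55
  bin 2: 50 = 50
  bin 3: 40 + 15 = 55
  bin 4: 40 + 15 = 55
  bin 5: 35 + 25 = 60
  bin 6: 35 = 35
  bin 7: 35 = 35
  bin 8: 30 + 30 = 60
Every load is within 60, so 8 bins suffice.

Yes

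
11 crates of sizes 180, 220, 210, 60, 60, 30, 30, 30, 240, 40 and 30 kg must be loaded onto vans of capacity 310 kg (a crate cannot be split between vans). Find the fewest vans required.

4

Total = 240 + 220 + 210 + 180 + 60 + 60 + 40 + 30 + 30 + 30 + 30 = 1130 kg.
Lower bound: ⌈1130/310⌉ = 4 vans.
A packing using 4 vans:
  van 1: 240 + 60 = 300
  van 2: 220 + 60 + 30 = 310
  van 3: 210 + 40 + 30 + 30 = 310
  van 4: 180 + 30 = 210
This matches the lower bound, so 4 is optimal.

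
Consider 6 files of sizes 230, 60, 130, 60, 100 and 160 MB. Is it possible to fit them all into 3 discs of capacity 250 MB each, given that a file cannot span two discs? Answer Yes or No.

Total = 740 MB; ⌈740/250⌉ = 3.
The bound of 3 does not rule out 3, but exhaustive search shows no assignment into 3 discs of capacity 250 MB exists — the minimum is 4.

No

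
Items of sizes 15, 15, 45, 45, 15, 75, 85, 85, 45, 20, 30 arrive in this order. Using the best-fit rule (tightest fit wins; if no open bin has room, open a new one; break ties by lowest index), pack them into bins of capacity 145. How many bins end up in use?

  15 → bin 1 (new)  [load 15/145]
  15 → bin 1  [load 30/145]
  45 → bin 1  [load 75/145]
  45 → bin 1  [load 120/145]
  15 → bin 1  [load 135/145]
  75 → bin 2 (new)  [load 75/145]
  85 → bin 3 (new)  [load 85/145]
  85 → bin 4 (new)  [load 85/145]
  45 → bin 3  [load 130/145]
  20 → bin 4  [load 105/145]
  30 → bin 4  [load 135/145]
4 bins opened.

4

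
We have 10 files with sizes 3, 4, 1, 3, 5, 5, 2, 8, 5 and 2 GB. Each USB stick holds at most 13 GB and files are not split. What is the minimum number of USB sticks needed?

Total = 8 + 5 + 5 + 5 + 4 + 3 + 3 + 2 + 2 + 1 = 38 GB.
Lower bound: ⌈38/13⌉ = 3 USB sticks.
A packing using 3 USB sticks:
  USB stick 1: 8 + 5 = 13
  USB stick 2: 5 + 5 + 3 = 13
  USB stick 3: 4 + 3 + 2 + 2 + 1 = 12
This matches the lower bound, so 3 is optimal.

3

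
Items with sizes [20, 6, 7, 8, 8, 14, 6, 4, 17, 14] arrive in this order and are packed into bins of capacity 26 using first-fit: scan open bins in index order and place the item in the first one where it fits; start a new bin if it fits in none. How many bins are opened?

5

  20 → bin 1 (new)  [load 20/26]
  6 → bin 1  [load 26/26]
  7 → bin 2 (new)  [load 7/26]
  8 → bin 2  [load 15/26]
  8 → bin 2  [load 23/26]
  14 → bin 3 (new)  [load 14/26]
  6 → bin 3  [load 20/26]
  4 → bin 3  [load 24/26]
  17 → bin 4 (new)  [load 17/26]
  14 → bin 5 (new)  [load 14/26]
5 bins opened.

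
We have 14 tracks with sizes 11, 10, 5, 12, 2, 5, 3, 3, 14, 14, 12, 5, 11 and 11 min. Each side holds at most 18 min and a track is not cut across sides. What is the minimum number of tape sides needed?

Total = 14 + 14 + 12 + 12 + 11 + 11 + 11 + 10 + 5 + 5 + 5 + 3 + 3 + 2 = 118 min.
Lower bound: ⌈118/18⌉ = 7 tape sides.
Also, 8 tracks each exceed 9 min, and no two of those can share a side, so at least 8 tape sides are needed.
A packing using 8 tape sides:
  side 1: 14 + 3 = 17
  side 2: 14 + 3 = 17
  side 3: 12 + 5 = 17
  side 4: 12 + 5 = 17
  side 5: 11 + 5 + 2 = 18
  side 6: 11 = 11
  side 7: 11 = 11
  side 8: 10 = 10
This matches the lower bound, so 8 is optimal.

8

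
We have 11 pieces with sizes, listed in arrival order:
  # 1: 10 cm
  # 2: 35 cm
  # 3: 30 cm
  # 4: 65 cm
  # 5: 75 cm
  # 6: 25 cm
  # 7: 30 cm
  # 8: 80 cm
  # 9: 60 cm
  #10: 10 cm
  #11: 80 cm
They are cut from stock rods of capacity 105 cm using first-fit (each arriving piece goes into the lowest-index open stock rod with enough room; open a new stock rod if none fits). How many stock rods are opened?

6

  10 → stock rod 1 (new)  [load 10/105]
  35 → stock rod 1  [load 45/105]
  30 → stock rod 1  [load 75/105]
  65 → stock rod 2 (new)  [load 65/105]
  75 → stock rod 3 (new)  [load 75/105]
  25 → stock rod 1  [load 100/105]
  30 → stock rod 2  [load 95/105]
  80 → stock rod 4 (new)  [load 80/105]
  60 → stock rod 5 (new)  [load 60/105]
  10 → stock rod 2  [load 105/105]
  80 → stock rod 6 (new)  [load 80/105]
6 stock rods opened.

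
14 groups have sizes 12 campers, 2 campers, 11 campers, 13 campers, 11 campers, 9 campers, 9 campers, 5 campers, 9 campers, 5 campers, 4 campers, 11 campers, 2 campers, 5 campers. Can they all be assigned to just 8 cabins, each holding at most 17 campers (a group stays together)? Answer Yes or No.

Yes

A valid assignment using 8 cabins:
  cabin 1: 13 + 4 = 17
  cabin 2: 12 + 5 = 17
  cabin 3: 11 + 5 = 16
  cabin 4: 11 + 5 = 16
  cabin 5: 11 + 2 + 2 = 15
  cabin 6: 9 = 9
  cabin 7: 9 = 9
  cabin 8: 9 = 9
Every load is within 17 campers, so 8 cabins suffice.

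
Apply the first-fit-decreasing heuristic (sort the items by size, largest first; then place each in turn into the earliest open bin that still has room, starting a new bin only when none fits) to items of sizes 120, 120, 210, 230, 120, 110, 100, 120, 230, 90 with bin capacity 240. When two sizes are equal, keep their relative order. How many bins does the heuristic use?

Sorted descending: 230, 230, 210, 120, 120, 120, 120, 110, 100, 90.
  230 → bin 1 (new)  [load 230/240]
  230 → bin 2 (new)  [load 230/240]
  210 → bin 3 (new)  [load 210/240]
  120 → bin 4 (new)  [load 120/240]
  120 → bin 4  [load 240/240]
  120 → bin 5 (new)  [load 120/240]
  120 → bin 5  [load 240/240]
  110 → bin 6 (new)  [load 110/240]
  100 → bin 6  [load 210/240]
  90 → bin 7 (new)  [load 90/240]
7 bins opened.

7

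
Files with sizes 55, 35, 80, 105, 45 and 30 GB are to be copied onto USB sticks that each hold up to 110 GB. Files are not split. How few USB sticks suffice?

4

Total = 105 + 80 + 55 + 45 + 35 + 30 = 350 GB.
Lower bound: ⌈350/110⌉ = 4 USB sticks.
A packing using 4 USB sticks:
  USB stick 1: 105 = 105
  USB stick 2: 80 + 30 = 110
  USB stick 3: 55 + 45 = 100
  USB stick 4: 35 = 35
This matches the lower bound, so 4 is optimal.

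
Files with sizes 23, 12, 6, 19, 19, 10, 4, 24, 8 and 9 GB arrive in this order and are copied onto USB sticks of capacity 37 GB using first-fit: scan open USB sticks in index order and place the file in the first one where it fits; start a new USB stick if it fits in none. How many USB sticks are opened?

  23 → USB stick 1 (new)  [load 23/37]
  12 → USB stick 1  [load 35/37]
  6 → USB stick 2 (new)  [load 6/37]
  19 → USB stick 2  [load 25/37]
  19 → USB stick 3 (new)  [load 19/37]
  10 → USB stick 2  [load 35/37]
  4 → USB stick 3  [load 23/37]
  24 → USB stick 4 (new)  [load 24/37]
  8 → USB stick 3  [load 31/37]
  9 → USB stick 4  [load 33/37]
4 USB sticks opened.

4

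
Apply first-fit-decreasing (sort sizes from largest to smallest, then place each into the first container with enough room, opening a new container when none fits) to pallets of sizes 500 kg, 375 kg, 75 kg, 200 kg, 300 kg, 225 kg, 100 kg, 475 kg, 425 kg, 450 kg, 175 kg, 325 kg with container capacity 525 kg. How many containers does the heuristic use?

8

Sorted descending: 500, 475, 450, 425, 375, 325, 300, 225, 200, 175, 100, 75.
  500 → container 1 (new)  [load 500/525]
  475 → container 2 (new)  [load 475/525]
  450 → container 3 (new)  [load 450/525]
  425 → container 4 (new)  [load 425/525]
  375 → container 5 (new)  [load 375/525]
  325 → container 6 (new)  [load 325/525]
  300 → container 7 (new)  [load 300/525]
  225 → container 7  [load 525/525]
  200 → container 6  [load 525/525]
  175 → container 8 (new)  [load 175/525]
  100 → container 4  [load 525/525]
  75 → container 3  [load 525/525]
8 containers opened.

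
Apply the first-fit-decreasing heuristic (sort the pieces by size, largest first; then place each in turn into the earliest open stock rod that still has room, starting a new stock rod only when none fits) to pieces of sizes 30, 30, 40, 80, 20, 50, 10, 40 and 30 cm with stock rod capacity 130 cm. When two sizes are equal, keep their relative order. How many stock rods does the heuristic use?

3

Sorted descending: 80, 50, 40, 40, 30, 30, 30, 20, 10.
  80 → stock rod 1 (new)  [load 80/130]
  50 → stock rod 1  [load 130/130]
  40 → stock rod 2 (new)  [load 40/130]
  40 → stock rod 2  [load 80/130]
  30 → stock rod 2  [load 110/130]
  30 → stock rod 3 (new)  [load 30/130]
  30 → stock rod 3  [load 60/130]
  20 → stock rod 2  [load 130/130]
  10 → stock rod 3  [load 70/130]
3 stock rods opened.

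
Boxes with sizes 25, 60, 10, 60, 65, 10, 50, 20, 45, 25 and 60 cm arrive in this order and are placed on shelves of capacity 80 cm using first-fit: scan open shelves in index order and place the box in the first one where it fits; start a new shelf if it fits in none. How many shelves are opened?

7

  25 → shelf 1 (new)  [load 25/80]
  60 → shelf 2 (new)  [load 60/80]
  10 → shelf 1  [load 35/80]
  60 → shelf 3 (new)  [load 60/80]
  65 → shelf 4 (new)  [load 65/80]
  10 → shelf 1  [load 45/80]
  50 → shelf 5 (new)  [load 50/80]
  20 → shelf 1  [load 65/80]
  45 → shelf 6 (new)  [load 45/80]
  25 → shelf 5  [load 75/80]
  60 → shelf 7 (new)  [load 60/80]
7 shelves opened.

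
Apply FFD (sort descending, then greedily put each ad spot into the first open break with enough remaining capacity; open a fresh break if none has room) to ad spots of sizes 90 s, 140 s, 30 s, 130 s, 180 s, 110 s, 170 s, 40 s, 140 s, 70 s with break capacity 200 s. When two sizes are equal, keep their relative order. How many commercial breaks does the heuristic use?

6

Sorted descending: 180, 170, 140, 140, 130, 110, 90, 70, 40, 30.
  180 → break 1 (new)  [load 180/200]
  170 → break 2 (new)  [load 170/200]
  140 → break 3 (new)  [load 140/200]
  140 → break 4 (new)  [load 140/200]
  130 → break 5 (new)  [load 130/200]
  110 → break 6 (new)  [load 110/200]
  90 → break 6  [load 200/200]
  70 → break 5  [load 200/200]
  40 → break 3  [load 180/200]
  30 → break 2  [load 200/200]
6 commercial breaks opened.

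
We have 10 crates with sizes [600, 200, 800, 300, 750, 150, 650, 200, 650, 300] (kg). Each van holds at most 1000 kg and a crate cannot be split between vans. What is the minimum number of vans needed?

5

Total = 800 + 750 + 650 + 650 + 600 + 300 + 300 + 200 + 200 + 150 = 4600 kg.
Lower bound: ⌈4600/1000⌉ = 5 vans.
A packing using 5 vans:
  van 1: 800 + 200 = 1000
  van 2: 750 + 200 = 950
  van 3: 650 + 300 = 950
  van 4: 650 + 300 = 950
  van 5: 600 + 150 = 750
This matches the lower bound, so 5 is optimal.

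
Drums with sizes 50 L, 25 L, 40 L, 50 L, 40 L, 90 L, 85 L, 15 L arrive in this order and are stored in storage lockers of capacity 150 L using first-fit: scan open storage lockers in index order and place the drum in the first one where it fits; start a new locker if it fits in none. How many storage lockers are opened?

  50 → locker 1 (new)  [load 50/150]
  25 → locker 1  [load 75/150]
  40 → locker 1  [load 115/150]
  50 → locker 2 (new)  [load 50/150]
  40 → locker 2  [load 90/150]
  90 → locker 3 (new)  [load 90/150]
  85 → locker 4 (new)  [load 85/150]
  15 → locker 1  [load 130/150]
4 storage lockers opened.

4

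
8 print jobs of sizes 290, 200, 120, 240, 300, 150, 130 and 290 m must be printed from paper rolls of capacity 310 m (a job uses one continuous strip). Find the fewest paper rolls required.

Total = 300 + 290 + 290 + 240 + 200 + 150 + 130 + 120 = 1720 m.
Lower bound: ⌈1720/310⌉ = 6 paper rolls.
A packing using 7 paper rolls:
  roll 1: 300 = 300
  roll 2: 290 = 290
  roll 3: 290 = 290
  roll 4: 240 = 240
  roll 5: 200 = 200
  roll 6: 150 + 130 = 280
  roll 7: 120 = 120
No arrangement into 6 paper rolls stays within capacity, so 7 is optimal.

7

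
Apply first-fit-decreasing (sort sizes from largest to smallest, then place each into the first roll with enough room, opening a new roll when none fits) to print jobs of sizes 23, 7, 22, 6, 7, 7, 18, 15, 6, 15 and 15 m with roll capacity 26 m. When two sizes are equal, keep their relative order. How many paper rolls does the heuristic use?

Sorted descending: 23, 22, 18, 15, 15, 15, 7, 7, 7, 6, 6.
  23 → roll 1 (new)  [load 23/26]
  22 → roll 2 (new)  [load 22/26]
  18 → roll 3 (new)  [load 18/26]
  15 → roll 4 (new)  [load 15/26]
  15 → roll 5 (new)  [load 15/26]
  15 → roll 6 (new)  [load 15/26]
  7 → roll 3  [load 25/26]
  7 → roll 4  [load 22/26]
  7 → roll 5  [load 22/26]
  6 → roll 6  [load 21/26]
  6 → roll 7 (new)  [load 6/26]
7 paper rolls opened.

7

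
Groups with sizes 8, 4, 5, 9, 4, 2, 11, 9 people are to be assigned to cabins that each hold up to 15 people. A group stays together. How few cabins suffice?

4

Total = 11 + 9 + 9 + 8 + 5 + 4 + 4 + 2 = 52 people.
Lower bound: ⌈52/15⌉ = 4 cabins.
A packing using 4 cabins:
  cabin 1: 11 + 4 = 15
  cabin 2: 9 + 5 = 14
  cabin 3: 9 + 4 + 2 = 15
  cabin 4: 8 = 8
This matches the lower bound, so 4 is optimal.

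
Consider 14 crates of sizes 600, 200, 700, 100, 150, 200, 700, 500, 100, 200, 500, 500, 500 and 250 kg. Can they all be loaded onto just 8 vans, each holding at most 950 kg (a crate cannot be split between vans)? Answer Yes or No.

A valid assignment using 7 vans:
  van 1: 700 + 250 = 950
  van 2: 700 + 200 = 900
  van 3: 600 + 200 + 150 = 950
  van 4: 500 + 200 + 100 + 100 = 900
  van 5: 500 = 500
  van 6: 500 = 500
  van 7: 500 = 500
That uses only 7 ≤ 8, so 8 vans are enough.

Yes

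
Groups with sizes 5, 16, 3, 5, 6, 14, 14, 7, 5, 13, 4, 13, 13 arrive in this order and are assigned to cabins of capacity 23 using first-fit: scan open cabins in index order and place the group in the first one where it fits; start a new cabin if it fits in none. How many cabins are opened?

7

  5 → cabin 1 (new)  [load 5/23]
  16 → cabin 1  [load 21/23]
  3 → cabin 2 (new)  [load 3/23]
  5 → cabin 2  [load 8/23]
  6 → cabin 2  [load 14/23]
  14 → cabin 3 (new)  [load 14/23]
  14 → cabin 4 (new)  [load 14/23]
  7 → cabin 2  [load 21/23]
  5 → cabin 3  [load 19/23]
  13 → cabin 5 (new)  [load 13/23]
  4 → cabin 3  [load 23/23]
  13 → cabin 6 (new)  [load 13/23]
  13 → cabin 7 (new)  [load 13/23]
7 cabins opened.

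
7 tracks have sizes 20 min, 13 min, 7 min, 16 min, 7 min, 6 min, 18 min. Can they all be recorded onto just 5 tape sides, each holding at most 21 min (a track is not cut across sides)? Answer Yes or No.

A valid assignment using 5 tape sides:
  side 1: 20 = 20
  side 2: 18 = 18
  side 3: 16 = 16
  side 4: 13 + 7 = 20
  side 5: 7 + 6 = 13
Every load is within 21 min, so 5 tape sides suffice.

Yes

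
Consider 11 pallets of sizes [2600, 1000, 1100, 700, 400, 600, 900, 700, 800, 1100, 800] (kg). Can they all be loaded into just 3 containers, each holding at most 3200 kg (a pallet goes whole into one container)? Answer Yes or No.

Total = 10700 kg; ⌈10700/3200⌉ = 4.
At least 4 containers are required, but only 3 are allowed.

No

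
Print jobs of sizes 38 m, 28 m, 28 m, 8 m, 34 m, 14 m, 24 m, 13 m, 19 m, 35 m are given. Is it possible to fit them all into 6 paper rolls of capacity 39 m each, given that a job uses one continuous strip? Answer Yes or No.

No

Total = 241 m; ⌈241/39⌉ = 7.
At least 7 paper rolls are required, but only 6 are allowed.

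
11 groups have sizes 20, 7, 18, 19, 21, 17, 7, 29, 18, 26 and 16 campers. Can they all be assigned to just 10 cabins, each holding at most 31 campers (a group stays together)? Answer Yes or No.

Yes

A valid assignment using 9 cabins:
  cabin 1: 29 = 29
  cabin 2: 26 = 26
  cabin 3: 21 + 7 = 28
  cabin 4: 20 + 7 = 27
  cabin 5: 19 = 19
  cabin 6: 18 = 18
  cabin 7: 18 = 18
  cabin 8: 17 = 17
  cabin 9: 16 = 16
That uses only 9 ≤ 10, so 10 cabins are enough.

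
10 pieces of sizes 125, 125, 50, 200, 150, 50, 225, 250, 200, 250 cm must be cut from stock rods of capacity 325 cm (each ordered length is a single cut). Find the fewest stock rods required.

6

Total = 250 + 250 + 225 + 200 + 200 + 150 + 125 + 125 + 50 + 50 = 1625 cm.
Lower bound: ⌈1625/325⌉ = 5 stock rods.
A packing using 6 stock rods:
  stock rod 1: 250 + 50 = 300
  stock rod 2: 250 + 50 = 300
  stock rod 3: 225 = 225
  stock rod 4: 200 + 125 = 325
  stock rod 5: 200 + 125 = 325
  stock rod 6: 150 = 150
No arrangement into 5 stock rods stays within capacity, so 6 is optimal.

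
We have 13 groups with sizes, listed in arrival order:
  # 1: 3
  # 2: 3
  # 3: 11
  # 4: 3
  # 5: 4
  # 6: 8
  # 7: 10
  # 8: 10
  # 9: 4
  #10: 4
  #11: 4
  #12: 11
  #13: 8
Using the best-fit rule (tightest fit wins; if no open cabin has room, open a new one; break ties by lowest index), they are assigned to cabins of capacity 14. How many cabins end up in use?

  3 → cabin 1 (new)  [load 3/14]
  3 → cabin 1  [load 6/14]
  11 → cabin 2 (new)  [load 11/14]
  3 → cabin 2  [load 14/14]
  4 → cabin 1  [load 10/14]
  8 → cabin 3 (new)  [load 8/14]
  10 → cabin 4 (new)  [load 10/14]
  10 → cabin 5 (new)  [load 10/14]
  4 → cabin 1  [load 14/14]
  4 → cabin 4  [load 14/14]
  4 → cabin 5  [load 14/14]
  11 → cabin 6 (new)  [load 11/14]
  8 → cabin 7 (new)  [load 8/14]
7 cabins opened.

7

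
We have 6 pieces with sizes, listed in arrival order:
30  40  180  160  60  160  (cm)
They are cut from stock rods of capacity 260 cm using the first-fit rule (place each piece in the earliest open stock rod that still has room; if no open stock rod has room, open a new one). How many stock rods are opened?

3

  30 → stock rod 1 (new)  [load 30/260]
  40 → stock rod 1  [load 70/260]
  180 → stock rod 1  [load 250/260]
  160 → stock rod 2 (new)  [load 160/260]
  60 → stock rod 2  [load 220/260]
  160 → stock rod 3 (new)  [load 160/260]
3 stock rods opened.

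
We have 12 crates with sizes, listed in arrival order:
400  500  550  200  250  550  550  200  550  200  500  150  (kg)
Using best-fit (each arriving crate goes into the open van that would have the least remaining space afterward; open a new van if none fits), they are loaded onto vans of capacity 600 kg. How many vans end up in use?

  400 → van 1 (new)  [load 400/600]
  500 → van 2 (new)  [load 500/600]
  550 → van 3 (new)  [load 550/600]
  200 → van 1  [load 600/600]
  250 → van 4 (new)  [load 250/600]
  550 → van 5 (new)  [load 550/600]
  550 → van 6 (new)  [load 550/600]
  200 → van 4  [load 450/600]
  550 → van 7 (new)  [load 550/600]
  200 → van 8 (new)  [load 200/600]
  500 → van 9 (new)  [load 500/600]
  150 → van 4  [load 600/600]
9 vans opened.

9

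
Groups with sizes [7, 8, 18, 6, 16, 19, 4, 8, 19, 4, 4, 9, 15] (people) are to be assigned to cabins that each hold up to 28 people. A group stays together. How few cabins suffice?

5

Total = 19 + 19 + 18 + 16 + 15 + 9 + 8 + 8 + 7 + 6 + 4 + 4 + 4 = 137 people.
Lower bound: ⌈137/28⌉ = 5 cabins.
A packing using 5 cabins:
  cabin 1: 19 + 9 = 28
  cabin 2: 19 + 8 = 27
  cabin 3: 18 + 8 = 26
  cabin 4: 16 + 4 + 4 + 4 = 28
  cabin 5: 15 + 7 + 6 = 28
This matches the lower bound, so 5 is optimal.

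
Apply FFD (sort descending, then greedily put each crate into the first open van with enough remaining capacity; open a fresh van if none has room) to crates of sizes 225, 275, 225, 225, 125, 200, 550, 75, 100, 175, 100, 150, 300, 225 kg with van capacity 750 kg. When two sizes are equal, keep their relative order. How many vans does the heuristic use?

4

Sorted descending: 550, 300, 275, 225, 225, 225, 225, 200, 175, 150, 125, 100, 100, 75.
  550 → van 1 (new)  [load 550/750]
  300 → van 2 (new)  [load 300/750]
  275 → van 2  [load 575/750]
  225 → van 3 (new)  [load 225/750]
  225 → van 3  [load 450/750]
  225 → van 3  [load 675/750]
  225 → van 4 (new)  [load 225/750]
  200 → van 1  [load 750/750]
  175 → van 2  [load 750/750]
  150 → van 4  [load 375/750]
  125 → van 4  [load 500/750]
  100 → van 4  [load 600/750]
  100 → van 4  [load 700/750]
  75 → van 3  [load 750/750]
4 vans opened.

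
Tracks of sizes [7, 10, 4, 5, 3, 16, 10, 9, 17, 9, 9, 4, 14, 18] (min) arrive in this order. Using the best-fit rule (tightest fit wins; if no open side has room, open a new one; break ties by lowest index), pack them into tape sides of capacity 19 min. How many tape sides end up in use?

8

  7 → side 1 (new)  [load 7/19]
  10 → side 1  [load 17/19]
  4 → side 2 (new)  [load 4/19]
  5 → side 2  [load 9/19]
  3 → side 2  [load 12/19]
  16 → side 3 (new)  [load 16/19]
  10 → side 4 (new)  [load 10/19]
  9 → side 4  [load 19/19]
  17 → side 5 (new)  [load 17/19]
  9 → side 6 (new)  [load 9/19]
  9 → side 6  [load 18/19]
  4 → side 2  [load 16/19]
  14 → side 7 (new)  [load 14/19]
  18 → side 8 (new)  [load 18/19]
8 tape sides opened.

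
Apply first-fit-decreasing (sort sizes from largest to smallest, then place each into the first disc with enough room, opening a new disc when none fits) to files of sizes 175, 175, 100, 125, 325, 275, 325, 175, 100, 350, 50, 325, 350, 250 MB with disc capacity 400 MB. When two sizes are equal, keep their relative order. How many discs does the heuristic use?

Sorted descending: 350, 350, 325, 325, 325, 275, 250, 175, 175, 175, 125, 100, 100, 50.
  350 → disc 1 (new)  [load 350/400]
  350 → disc 2 (new)  [load 350/400]
  325 → disc 3 (new)  [load 325/400]
  325 → disc 4 (new)  [load 325/400]
  325 → disc 5 (new)  [load 325/400]
  275 → disc 6 (new)  [load 275/400]
  250 → disc 7 (new)  [load 250/400]
  175 → disc 8 (new)  [load 175/400]
  175 → disc 8  [load 350/400]
  175 → disc 9 (new)  [load 175/400]
  125 → disc 6  [load 400/400]
  100 → disc 7  [load 350/400]
  100 → disc 9  [load 275/400]
  50 → disc 1  [load 400/400]
9 discs opened.

9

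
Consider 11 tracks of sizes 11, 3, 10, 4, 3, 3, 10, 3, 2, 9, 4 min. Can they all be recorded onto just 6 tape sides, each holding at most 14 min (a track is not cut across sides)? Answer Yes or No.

Yes

A valid assignment using 5 tape sides:
  side 1: 11 + 3 = 14
  side 2: 10 + 4 = 14
  side 3: 10 + 4 = 14
  side 4: 9 + 3 + 2 = 14
  side 5: 3 + 3 = 6
That uses only 5 ≤ 6, so 6 tape sides are enough.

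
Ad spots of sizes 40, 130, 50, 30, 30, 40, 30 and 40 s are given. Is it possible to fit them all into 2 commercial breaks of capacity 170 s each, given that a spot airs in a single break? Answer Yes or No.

Total = 390 s; ⌈390/170⌉ = 3.
At least 3 commercial breaks are required, but only 2 are allowed.

No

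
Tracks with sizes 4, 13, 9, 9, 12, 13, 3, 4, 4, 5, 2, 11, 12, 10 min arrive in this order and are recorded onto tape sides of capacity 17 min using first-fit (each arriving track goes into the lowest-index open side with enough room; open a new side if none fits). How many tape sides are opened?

8

  4 → side 1 (new)  [load 4/17]
  13 → side 1  [load 17/17]
  9 → side 2 (new)  [load 9/17]
  9 → side 3 (new)  [load 9/17]
  12 → side 4 (new)  [load 12/17]
  13 → side 5 (new)  [load 13/17]
  3 → side 2  [load 12/17]
  4 → side 2  [load 16/17]
  4 → side 3  [load 13/17]
  5 → side 4  [load 17/17]
  2 → side 3  [load 15/17]
  11 → side 6 (new)  [load 11/17]
  12 → side 7 (new)  [load 12/17]
  10 → side 8 (new)  [load 10/17]
8 tape sides opened.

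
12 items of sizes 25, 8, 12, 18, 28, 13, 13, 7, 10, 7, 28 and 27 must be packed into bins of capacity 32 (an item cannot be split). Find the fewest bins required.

Total = 28 + 28 + 27 + 25 + 18 + 13 + 13 + 12 + 10 + 8 + 7 + 7 = 196.
Lower bound: ⌈196/32⌉ = 7 bins.
A packing using 7 bins:
  bin 1: 28 = 28
  bin 2: 28 = 28
  bin 3: 27 = 27
  bin 4: 25 + 7 = 32
  bin 5: 18 + 13 = 31
  bin 6: 13 + 12 + 7 = 32
  bin 7: 10 + 8 = 18
This matches the lower bound, so 7 is optimal.

7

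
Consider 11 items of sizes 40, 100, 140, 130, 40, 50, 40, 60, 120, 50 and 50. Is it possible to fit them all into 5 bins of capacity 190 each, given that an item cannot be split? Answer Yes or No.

A valid assignment using 5 bins:
  bin 1: 140 + 50 = 190
  bin 2: 130 + 60 = 190
  bin 3: 120 + 50 = 170
  bin 4: 100 + 50 + 40 = 190
  bin 5: 40 + 40 = 80
Every load is within 190, so 5 bins suffice.

Yes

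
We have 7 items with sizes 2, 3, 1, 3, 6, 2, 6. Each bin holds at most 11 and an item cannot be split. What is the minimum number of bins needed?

Total = 6 + 6 + 3 + 3 + 2 + 2 + 1 = 23.
Lower bound: ⌈23/11⌉ = 3 bins.
A packing using 3 bins:
  bin 1: 6 + 3 + 2 = 11
  bin 2: 6 + 3 + 2 = 11
  bin 3: 1 = 1
This matches the lower bound, so 3 is optimal.

3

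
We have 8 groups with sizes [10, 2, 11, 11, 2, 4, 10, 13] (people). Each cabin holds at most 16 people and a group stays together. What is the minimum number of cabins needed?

Total = 13 + 11 + 11 + 10 + 10 + 4 + 2 + 2 = 63 people.
Lower bound: ⌈63/16⌉ = 4 cabins.
Also, 5 groups each exceed 8 people, and no two of those can share a cabin, so at least 5 cabins are needed.
A packing using 5 cabins:
  cabin 1: 13 + 2 = 15
  cabin 2: 11 + 4 = 15
  cabin 3: 11 + 2 = 13
  cabin 4: 10 = 10
  cabin 5: 10 = 10
This matches the lower bound, so 5 is optimal.

5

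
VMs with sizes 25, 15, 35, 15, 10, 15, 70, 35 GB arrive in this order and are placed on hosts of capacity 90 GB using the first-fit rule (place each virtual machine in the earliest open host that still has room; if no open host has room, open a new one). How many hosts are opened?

3

  25 → host 1 (new)  [load 25/90]
  15 → host 1  [load 40/90]
  35 → host 1  [load 75/90]
  15 → host 1  [load 90/90]
  10 → host 2 (new)  [load 10/90]
  15 → host 2  [load 25/90]
  70 → host 3 (new)  [load 70/90]
  35 → host 2  [load 60/90]
3 hosts opened.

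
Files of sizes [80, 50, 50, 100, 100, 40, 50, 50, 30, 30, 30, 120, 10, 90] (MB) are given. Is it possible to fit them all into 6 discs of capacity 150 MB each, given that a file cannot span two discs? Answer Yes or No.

Yes

A valid assignment using 6 discs:
  disc 1: 120 + 30 = 150
  disc 2: 100 + 50 = 150
  disc 3: 100 + 50 = 150
  disc 4: 90 + 50 + 10 = 150
  disc 5: 80 + 50 = 130
  disc 6: 40 + 30 + 30 = 100
Every load is within 150 MB, so 6 discs suffice.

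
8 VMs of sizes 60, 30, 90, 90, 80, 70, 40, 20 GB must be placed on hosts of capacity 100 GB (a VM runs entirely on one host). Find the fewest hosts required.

Total = 90 + 90 + 80 + 70 + 60 + 40 + 30 + 20 = 480 GB.
Lower bound: ⌈480/100⌉ = 5 hosts.
A packing using 5 hosts:
  host 1: 90 = 90
  host 2: 90 = 90
  host 3: 80 + 20 = 100
  host 4: 70 + 30 = 100
  host 5: 60 + 40 = 100
This matches the lower bound, so 5 is optimal.

5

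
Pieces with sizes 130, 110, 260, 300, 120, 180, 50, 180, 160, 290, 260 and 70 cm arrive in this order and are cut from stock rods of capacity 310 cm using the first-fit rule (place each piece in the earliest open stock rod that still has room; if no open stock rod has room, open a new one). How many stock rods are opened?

  130 → stock rod 1 (new)  [load 130/310]
  110 → stock rod 1  [load 240/310]
  260 → stock rod 2 (new)  [load 260/310]
  300 → stock rod 3 (new)  [load 300/310]
  120 → stock rod 4 (new)  [load 120/310]
  180 → stock rod 4  [load 300/310]
  50 → stock rod 1  [load 290/310]
  180 → stock rod 5 (new)  [load 180/310]
  160 → stock rod 6 (new)  [load 160/310]
  290 → stock rod 7 (new)  [load 290/310]
  260 → stock rod 8 (new)  [load 260/310]
  70 → stock rod 5  [load 250/310]
8 stock rods opened.

8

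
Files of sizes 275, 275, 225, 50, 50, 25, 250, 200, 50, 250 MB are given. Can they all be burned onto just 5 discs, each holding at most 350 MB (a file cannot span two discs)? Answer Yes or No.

Total = 1650 MB; ⌈1650/350⌉ = 5.
6 files each exceed half the capacity and cannot share a disc, forcing at least 6 discs.
At least 6 discs are required, but only 5 are allowed.

No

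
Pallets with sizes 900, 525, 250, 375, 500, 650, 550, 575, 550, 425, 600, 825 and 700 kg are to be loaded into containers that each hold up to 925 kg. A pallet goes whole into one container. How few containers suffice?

10

Total = 900 + 825 + 700 + 650 + 600 + 575 + 550 + 550 + 525 + 500 + 425 + 375 + 250 = 7425 kg.
Lower bound: ⌈7425/925⌉ = 9 containers.
Also, 10 pallets each exceed 925/2 kg, and no two of those can share a container, so at least 10 containers are needed.
A packing using 10 containers:
  container 1: 900 = 900
  container 2: 825 = 825
  container 3: 700 = 700
  container 4: 650 + 250 = 900
  container 5: 600 = 600
  container 6: 575 = 575
  container 7: 550 + 375 = 925
  container 8: 550 = 550
  container 9: 525 = 525
  container 10: 500 + 425 = 925
This matches the lower bound, so 10 is optimal.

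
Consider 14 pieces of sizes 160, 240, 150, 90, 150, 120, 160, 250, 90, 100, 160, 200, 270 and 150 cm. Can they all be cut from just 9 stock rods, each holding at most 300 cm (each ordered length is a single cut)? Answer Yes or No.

A valid assignment using 9 stock rods:
  stock rod 1: 270 = 270
  stock rod 2: 250 = 250
  stock rod 3: 240 = 240
  stock rod 4: 200 + 100 = 300
  stock rod 5: 160 + 120 = 280
  stock rod 6: 160 + 90 = 250
  stock rod 7: 160 + 90 = 250
  stock rod 8: 150 + 150 = 300
  stock rod 9: 150 = 150
Every load is within 300 cm, so 9 stock rods suffice.

Yes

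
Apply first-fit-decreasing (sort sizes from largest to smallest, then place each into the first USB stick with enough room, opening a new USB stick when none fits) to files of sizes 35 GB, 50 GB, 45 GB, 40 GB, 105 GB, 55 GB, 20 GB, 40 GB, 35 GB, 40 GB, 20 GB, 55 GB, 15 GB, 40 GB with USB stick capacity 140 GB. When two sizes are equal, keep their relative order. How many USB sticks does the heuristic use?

5

Sorted descending: 105, 55, 55, 50, 45, 40, 40, 40, 40, 35, 35, 20, 20, 15.
  105 → USB stick 1 (new)  [load 105/140]
  55 → USB stick 2 (new)  [load 55/140]
  55 → USB stick 2  [load 110/140]
  50 → USB stick 3 (new)  [load 50/140]
  45 → USB stick 3  [load 95/140]
  40 → USB stick 3  [load 135/140]
  40 → USB stick 4 (new)  [load 40/140]
  40 → USB stick 4  [load 80/140]
  40 → USB stick 4  [load 120/140]
  35 → USB stick 1  [load 140/140]
  35 → USB stick 5 (new)  [load 35/140]
  20 → USB stick 2  [load 130/140]
  20 → USB stick 4  [load 140/140]
  15 → USB stick 5  [load 50/140]
5 USB sticks opened.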